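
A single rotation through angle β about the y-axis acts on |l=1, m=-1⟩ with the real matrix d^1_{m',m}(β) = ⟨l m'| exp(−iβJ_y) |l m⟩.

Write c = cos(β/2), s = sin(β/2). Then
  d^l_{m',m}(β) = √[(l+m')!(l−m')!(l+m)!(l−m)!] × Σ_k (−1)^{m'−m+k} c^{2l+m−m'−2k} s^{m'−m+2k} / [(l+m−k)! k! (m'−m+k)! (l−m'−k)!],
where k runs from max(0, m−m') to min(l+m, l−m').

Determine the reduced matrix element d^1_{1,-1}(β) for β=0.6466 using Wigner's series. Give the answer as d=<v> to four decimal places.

d=0.1009

d^1_{1,-1}(β=0.6466) via Wigner's sum:
Half-angle: c=0.948192, s=0.317697. N=√(2·1·1·2)=2.000000
Admissible k: 0..0 (factorial args all ≥0)
  k=0: (−1)^2·2.0000/(2)·0.9482^0·0.3177^2 = +0.100932
d^1_{1,-1}(0.6466) = +0.100932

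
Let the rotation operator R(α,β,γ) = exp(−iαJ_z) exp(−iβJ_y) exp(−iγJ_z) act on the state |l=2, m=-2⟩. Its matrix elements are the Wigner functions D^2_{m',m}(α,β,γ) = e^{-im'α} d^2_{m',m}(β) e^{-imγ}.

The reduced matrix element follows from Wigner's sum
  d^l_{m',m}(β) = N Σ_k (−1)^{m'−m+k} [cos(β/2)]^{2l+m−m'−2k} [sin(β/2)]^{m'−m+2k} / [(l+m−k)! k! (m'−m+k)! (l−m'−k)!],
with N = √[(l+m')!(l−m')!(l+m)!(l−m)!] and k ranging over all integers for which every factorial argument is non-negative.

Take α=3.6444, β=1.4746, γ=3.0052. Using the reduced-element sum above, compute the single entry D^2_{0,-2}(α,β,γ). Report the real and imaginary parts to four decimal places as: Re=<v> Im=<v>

First d^2_{0,-2}(β=1.4746), then the phase factors e^{-i(0)α} and e^{-i(-2)γ}:
Half-angle: c=0.740286, s=0.672292. N=√(2·2·1·24)=9.797959
Admissible k: 0..0 (factorial args all ≥0)
  k=0: (−1)^2·9.7980/(4)·0.7403^2·0.6723^2 = +0.606723
d^2_{0,-2}(1.4746) = +0.606723
Phases: e^{-i·(0)·3.6444}=+1.000000+0.000000i, e^{-i·(-2)·3.0052}=+0.963024-0.269415i ⇒ D=+0.584289-0.163460i

Re=0.5843 Im=-0.1635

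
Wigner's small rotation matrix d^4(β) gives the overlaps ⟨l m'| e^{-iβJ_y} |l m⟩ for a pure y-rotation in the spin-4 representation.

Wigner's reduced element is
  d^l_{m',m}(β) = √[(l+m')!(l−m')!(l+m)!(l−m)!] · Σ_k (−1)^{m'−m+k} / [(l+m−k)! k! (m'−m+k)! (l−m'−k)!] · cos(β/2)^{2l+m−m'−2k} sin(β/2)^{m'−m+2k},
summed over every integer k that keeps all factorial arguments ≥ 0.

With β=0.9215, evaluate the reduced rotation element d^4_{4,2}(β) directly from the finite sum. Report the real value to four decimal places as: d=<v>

d=0.5402

d^4_{4,2}(β=0.9215) via Wigner's sum:
Half-angle: c=0.895719, s=0.444620. N=√(40320·1·720·2)=7619.763776
k∈{0} keeps every argument non-negative
  k=0: (−1)^2·7619.7638/(1440)·0.8957^6·0.4446^2 = +0.540242
d^4_{4,2}(0.9215) = +0.540242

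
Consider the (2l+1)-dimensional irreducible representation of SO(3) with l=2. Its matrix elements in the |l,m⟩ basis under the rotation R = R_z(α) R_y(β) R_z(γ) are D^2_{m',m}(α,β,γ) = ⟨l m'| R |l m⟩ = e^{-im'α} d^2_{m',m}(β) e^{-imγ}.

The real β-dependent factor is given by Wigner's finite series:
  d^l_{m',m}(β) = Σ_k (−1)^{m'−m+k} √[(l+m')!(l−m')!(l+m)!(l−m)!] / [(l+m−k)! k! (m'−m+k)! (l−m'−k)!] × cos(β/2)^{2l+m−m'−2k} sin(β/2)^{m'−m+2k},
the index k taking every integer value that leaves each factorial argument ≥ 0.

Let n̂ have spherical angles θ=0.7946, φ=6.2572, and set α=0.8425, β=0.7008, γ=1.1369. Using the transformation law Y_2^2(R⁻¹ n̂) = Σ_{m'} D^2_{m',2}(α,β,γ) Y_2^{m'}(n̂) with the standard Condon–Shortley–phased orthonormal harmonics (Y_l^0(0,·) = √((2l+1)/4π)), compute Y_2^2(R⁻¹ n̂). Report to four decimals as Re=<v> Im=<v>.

Need the full column D^2_{m',2} for m'=−2..2 at α=0.8425, β=0.7008, γ=1.1369.
cos(β/2)=0.939235, sin(β/2)=0.343274
d^2_{-2,2}: single k=4 term ⇒ +0.013885;  D = +0.011547-0.007711i
d^2_{-1,2}: single k=3 term ⇒ +0.075985;  D = +0.010565-0.075246i
d^2_{0,2}: single k=2 term ⇒ +0.254627;  D = -0.164620-0.194256i
d^2_{1,2}: single k=1 term ⇒ +0.568845;  D = -0.568663-0.014386i
d^2_{2,2}: single k=0 term ⇒ +0.778212;  D = -0.532500+0.567502i
Y_2^{m'}(θ=0.7946,φ=6.2572) and Σ D·Y over m':
  (+0.0115-0.0077i)·(+0.1964+0.0102i)  (+0.0106-0.0752i)·(+0.3861+0.0100i)  (-0.1646-0.1943i)·(+0.1490+0.0000i)  (-0.5687-0.0144i)·(-0.3861+0.0100i)  (-0.5325+0.5675i)·(+0.1964-0.0102i)
Y_2^2(R⁻¹ n̂) = +0.103549+0.057477i

Re=0.1035 Im=0.0575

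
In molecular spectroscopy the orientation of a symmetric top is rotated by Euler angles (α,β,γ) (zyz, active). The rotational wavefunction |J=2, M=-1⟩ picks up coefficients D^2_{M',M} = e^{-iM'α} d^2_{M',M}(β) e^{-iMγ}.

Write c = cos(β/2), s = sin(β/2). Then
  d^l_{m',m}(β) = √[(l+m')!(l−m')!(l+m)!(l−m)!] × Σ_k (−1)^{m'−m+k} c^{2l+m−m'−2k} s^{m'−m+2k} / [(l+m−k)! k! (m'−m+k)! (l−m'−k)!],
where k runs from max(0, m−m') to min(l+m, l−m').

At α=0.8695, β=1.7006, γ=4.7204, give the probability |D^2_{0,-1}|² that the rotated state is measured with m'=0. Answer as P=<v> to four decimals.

P=0.0247

D^2_{0,-1}(0.8695,1.7006,4.7204) = e^{-i·0·0.8695}·d^2_{0,-1}(1.7006)·e^{-i·-1·4.7204}. Compute d first:
c=cos(1.7006/2)=0.659758, s=sin(1.7006/2)=0.751478; N=√[2·2·1·6]=4.898979
k: max(0,(-1)−(0))=0 … min(2+(-1),2−(0))=1
  k=0: (−1)^1·4.8990/(2)·0.6598^3·0.7515^1 = -0.528622
  k=1: (−1)^2·4.8990/(2)·0.6598^1·0.7515^3 = +0.685819
d^2_{0,-1}(1.7006) = -0.528622 +0.685819 = +0.157197
|D^2_{0,-1}|² = |d^2_{0,-1}(β)|² = (+0.157197)² = 0.024711 (the z-rotation phases have unit modulus)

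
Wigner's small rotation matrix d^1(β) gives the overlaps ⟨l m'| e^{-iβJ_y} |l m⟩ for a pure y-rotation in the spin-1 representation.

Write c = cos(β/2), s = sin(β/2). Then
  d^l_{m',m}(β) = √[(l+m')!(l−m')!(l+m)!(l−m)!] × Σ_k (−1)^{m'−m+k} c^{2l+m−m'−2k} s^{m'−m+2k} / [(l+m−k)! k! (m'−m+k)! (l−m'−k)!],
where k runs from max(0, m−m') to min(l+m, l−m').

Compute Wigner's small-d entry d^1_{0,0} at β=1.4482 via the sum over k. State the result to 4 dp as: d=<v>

d^1_{0,0}(β=1.4482) via Wigner's sum:
With c≡cos(β/2)=0.749096 and s≡sin(β/2)=0.662462, N=[1·1·1·1]^{1/2}=1.000000
k∈{0,1} keeps every argument non-negative
  k=0: (−1)^0·1.0000/(1)·0.7491^2·0.6625^0 = +0.561145
  k=1: (−1)^1·1.0000/(1)·0.7491^0·0.6625^2 = -0.438855
d^1_{0,0}(1.4482) = +0.561145 -0.438855 = +0.122289

d=0.1223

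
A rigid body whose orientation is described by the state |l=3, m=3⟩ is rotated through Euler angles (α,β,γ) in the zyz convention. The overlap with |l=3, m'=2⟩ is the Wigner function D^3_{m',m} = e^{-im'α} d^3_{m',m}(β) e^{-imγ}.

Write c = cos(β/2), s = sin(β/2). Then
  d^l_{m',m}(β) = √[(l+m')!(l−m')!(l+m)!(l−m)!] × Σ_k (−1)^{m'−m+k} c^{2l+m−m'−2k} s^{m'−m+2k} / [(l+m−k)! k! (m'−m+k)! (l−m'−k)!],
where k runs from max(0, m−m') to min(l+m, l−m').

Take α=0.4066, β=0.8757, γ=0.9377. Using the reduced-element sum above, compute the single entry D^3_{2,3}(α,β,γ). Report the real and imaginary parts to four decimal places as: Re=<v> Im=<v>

Re=-0.5599 Im=0.2949

First d^3_{2,3}(β=0.8757), then the phase factors e^{-i(2)α} and e^{-i(3)γ}:
c=cos(0.8757/2)=0.905665, s=sin(0.8757/2)=0.423993; N=√[120·1·720·1]=293.938769
Admissible k: 1..1 (factorial args all ≥0)
  k=1: (−1)^0·293.9388/(120)·0.9057^5·0.4240^1 = +0.632810
d^3_{2,3}(0.8757) = +0.632810
D = (+0.687177-0.726490i)·(+0.632810)·(-0.946530-0.322617i) = -0.559917+0.294857i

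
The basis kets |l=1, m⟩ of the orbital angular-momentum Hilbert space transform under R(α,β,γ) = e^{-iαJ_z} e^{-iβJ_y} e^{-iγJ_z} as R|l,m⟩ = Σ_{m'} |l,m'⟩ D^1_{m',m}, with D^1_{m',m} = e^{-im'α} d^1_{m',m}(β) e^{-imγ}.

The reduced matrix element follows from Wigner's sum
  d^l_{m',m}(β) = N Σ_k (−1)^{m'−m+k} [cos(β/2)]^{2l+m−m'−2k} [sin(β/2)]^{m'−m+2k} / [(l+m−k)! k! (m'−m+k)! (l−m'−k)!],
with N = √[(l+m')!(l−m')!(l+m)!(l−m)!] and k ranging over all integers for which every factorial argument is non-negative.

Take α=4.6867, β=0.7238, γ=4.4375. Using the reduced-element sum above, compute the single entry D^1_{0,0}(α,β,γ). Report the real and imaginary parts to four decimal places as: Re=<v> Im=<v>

Re=0.7493 Im=0.0000

D^1_{0,0}(4.6867,0.7238,4.4375) = e^{-i·0·4.6867}·d^1_{0,0}(0.7238)·e^{-i·0·4.4375}. Compute d first:
c=cos(0.7238/2)=0.935226, s=sin(0.7238/2)=0.354052; N=√[1·1·1·1]=1.000000
k: max(0,(0)−(0))=0 … min(1+(0),1−(0))=1
  k=0: (−1)^0·1.0000/(1)·0.9352^2·0.3541^0 = +0.874647
  k=1: (−1)^1·1.0000/(1)·0.9352^0·0.3541^2 = -0.125353
d^1_{0,0}(0.7238) = +0.874647 -0.125353 = +0.749295
Attach z-rotation phases: D = e^{-i(0)(4.6867)}·(+0.749295)·e^{-i(0)(4.4375)} = +0.749295+0.000000i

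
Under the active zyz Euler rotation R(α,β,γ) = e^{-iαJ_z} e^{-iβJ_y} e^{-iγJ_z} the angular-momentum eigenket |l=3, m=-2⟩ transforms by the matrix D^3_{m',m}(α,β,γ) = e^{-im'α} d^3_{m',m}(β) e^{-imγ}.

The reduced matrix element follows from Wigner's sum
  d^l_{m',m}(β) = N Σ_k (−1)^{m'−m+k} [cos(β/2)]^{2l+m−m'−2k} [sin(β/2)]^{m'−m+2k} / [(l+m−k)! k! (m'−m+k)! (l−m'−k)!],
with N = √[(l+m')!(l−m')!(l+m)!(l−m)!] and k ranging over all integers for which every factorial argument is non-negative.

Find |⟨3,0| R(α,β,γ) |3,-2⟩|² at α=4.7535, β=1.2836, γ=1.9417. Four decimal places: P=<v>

First d^3_{0,-2}(β=1.2836), then the phase factors e^{-i(0)α} and e^{-i(-2)γ}:
Half-angle: c=0.801020, s=0.598638. N=√(6·6·1·120)=65.726707
k∈{0,1} keeps every argument non-negative
  k=0: (−1)^2·65.7267/(12)·0.8010^4·0.5986^2 = +0.808094
  k=1: (−1)^3·65.7267/(12)·0.8010^2·0.5986^4 = -0.451341
d^3_{0,-2}(1.2836) = +0.808094 -0.451341 = +0.356753
|D^3_{0,-2}|² = |d^3_{0,-2}(β)|² = (+0.356753)² = 0.127273 (the z-rotation phases have unit modulus)

P=0.1273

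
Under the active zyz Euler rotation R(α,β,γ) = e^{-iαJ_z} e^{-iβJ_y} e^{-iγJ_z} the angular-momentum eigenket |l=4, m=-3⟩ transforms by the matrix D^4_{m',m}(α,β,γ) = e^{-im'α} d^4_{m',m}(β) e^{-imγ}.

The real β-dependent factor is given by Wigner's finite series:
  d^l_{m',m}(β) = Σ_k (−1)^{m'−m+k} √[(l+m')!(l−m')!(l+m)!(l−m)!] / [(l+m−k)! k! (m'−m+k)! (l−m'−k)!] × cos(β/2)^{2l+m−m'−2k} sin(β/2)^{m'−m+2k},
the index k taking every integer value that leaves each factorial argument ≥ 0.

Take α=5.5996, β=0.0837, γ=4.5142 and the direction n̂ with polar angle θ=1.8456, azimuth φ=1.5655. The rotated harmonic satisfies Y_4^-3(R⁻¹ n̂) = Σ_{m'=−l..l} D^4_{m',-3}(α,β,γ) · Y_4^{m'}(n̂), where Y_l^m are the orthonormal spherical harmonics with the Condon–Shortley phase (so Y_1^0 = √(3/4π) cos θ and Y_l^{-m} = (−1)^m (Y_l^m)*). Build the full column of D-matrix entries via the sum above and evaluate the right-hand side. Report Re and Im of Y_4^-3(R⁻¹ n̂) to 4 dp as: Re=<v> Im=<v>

Need the full column D^4_{m',-3} for m'=−4..4 at α=5.5996, β=0.0837, γ=4.5142.
cos(β/2)=0.999124, sin(β/2)=0.041838
d^4_{-4,-3}: single k=1 term ⇒ +0.117612;  D = -0.021902-0.115554i
d^4_{-3,-3}: k∈[0..1] ⇒ +0.993017 -0.012189 = +0.980828;  D = +0.467020-0.862506i
d^4_{-2,-3}: k∈[0..1] ⇒ -0.155586 +0.000818 = -0.154767;  D = -0.143090+0.058975i
d^4_{-1,-3}: k∈[0..1] ⇒ +0.013821 -0.000040 = +0.013780;  D = +0.013194+0.003975i
d^4_{0,-3}: k∈[0..1] ⇒ -0.000863 +0.000002 = -0.000861;  D = -0.000482-0.000713i
d^4_{1,-3}: k∈[0..1] ⇒ +0.000040 -0.000000 = +0.000040;  D = -0.000004+0.000040i
d^4_{2,-3}: k∈[0..1] ⇒ -0.000001 +0.000000 = -0.000001;  D = +0.000001-0.000001i
d^4_{3,-3}: k∈[0..1] ⇒ +0.000000 -0.000000 = +0.000000;  D = -0.000000+0.000000i
d^4_{4,-3}: single k=0 term ⇒ -0.000000;  D = +0.000000+0.000000i
Y_4^{m'}(θ=1.8456,φ=1.5655) and Σ D·Y over m':
  (-0.0219-0.1156i)·(+0.3797+0.0080i)  (+0.4670-0.8625i)·(+0.0048-0.3028i)  (-0.1431+0.0590i)·(+0.1502+0.0016i)  (+0.0132+0.0040i)·(+0.0016-0.3070i)  (-0.0005-0.0007i)·(+0.1037+0.0000i)  (-0.0000+0.0000i)·(-0.0016-0.3070i)  (+0.0000-0.0000i)·(+0.1502-0.0016i)  (-0.0000+0.0000i)·(-0.0048-0.3028i)  (+0.0000+0.0000i)·(+0.3797-0.0080i)
Y_4^-3(R⁻¹ n̂) = -0.286677-0.185101i

Re=-0.2867 Im=-0.1851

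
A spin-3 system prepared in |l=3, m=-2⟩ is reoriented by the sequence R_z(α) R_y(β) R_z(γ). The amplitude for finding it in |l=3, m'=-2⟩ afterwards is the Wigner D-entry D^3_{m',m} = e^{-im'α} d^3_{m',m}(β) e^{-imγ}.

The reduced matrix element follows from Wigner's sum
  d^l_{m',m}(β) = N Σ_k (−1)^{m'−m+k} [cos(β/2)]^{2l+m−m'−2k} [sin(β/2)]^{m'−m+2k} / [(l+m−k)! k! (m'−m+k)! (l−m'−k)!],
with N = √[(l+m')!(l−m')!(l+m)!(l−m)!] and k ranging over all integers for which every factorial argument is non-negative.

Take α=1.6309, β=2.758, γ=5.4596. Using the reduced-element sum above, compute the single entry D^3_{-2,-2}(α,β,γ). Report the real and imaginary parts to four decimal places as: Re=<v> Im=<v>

Re=0.0003 Im=-0.0063

First d^3_{-2,-2}(β=2.758), then the phase factors e^{-i(-2)α} and e^{-i(-2)γ}:
Half-angle: c=0.190623, s=0.981663. N=√(1·120·1·120)=120.000000
k: max(0,(-2)−(-2))=0 … min(3+(-2),3−(-2))=1
  k=0: (−1)^0·120.0000/(120)·0.1906^6·0.9817^0 = +0.000048
  k=1: (−1)^1·120.0000/(24)·0.1906^4·0.9817^2 = -0.006362
d^3_{-2,-2}(2.758) = +0.000048 -0.006362 = -0.006314
Phases: e^{-i·(-2)·1.6309}=-0.992784-0.119918i, e^{-i·(-2)·5.4596}=-0.076300-0.997085i ⇒ D=+0.000277-0.006308i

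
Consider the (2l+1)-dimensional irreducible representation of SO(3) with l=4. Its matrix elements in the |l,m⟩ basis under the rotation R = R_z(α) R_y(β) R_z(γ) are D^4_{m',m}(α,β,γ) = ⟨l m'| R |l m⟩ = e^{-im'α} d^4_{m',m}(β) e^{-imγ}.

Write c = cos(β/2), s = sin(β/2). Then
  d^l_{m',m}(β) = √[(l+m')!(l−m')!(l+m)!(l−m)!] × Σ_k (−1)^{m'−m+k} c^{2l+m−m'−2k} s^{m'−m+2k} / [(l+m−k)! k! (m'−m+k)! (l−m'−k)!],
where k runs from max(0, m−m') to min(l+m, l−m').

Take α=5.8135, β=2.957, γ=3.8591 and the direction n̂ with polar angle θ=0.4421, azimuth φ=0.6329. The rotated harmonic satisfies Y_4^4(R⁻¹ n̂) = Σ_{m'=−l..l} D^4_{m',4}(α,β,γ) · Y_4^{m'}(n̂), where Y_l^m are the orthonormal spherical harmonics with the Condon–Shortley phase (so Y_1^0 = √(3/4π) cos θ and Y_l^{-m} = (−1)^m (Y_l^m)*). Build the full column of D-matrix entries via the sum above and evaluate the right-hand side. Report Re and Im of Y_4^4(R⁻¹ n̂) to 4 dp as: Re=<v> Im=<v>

Re=0.0325 Im=0.0043

Need the full column D^4_{m',4} for m'=−4..4 at α=5.8135, β=2.957, γ=3.8591.
cos(β/2)=0.092165, sin(β/2)=0.995744
d^4_{-4,4}: single k=8 term ⇒ +0.966453;  D = +0.035153+0.965813i
d^4_{-3,4}: single k=7 term ⇒ +0.253015;  D = -0.106234+0.229632i
d^4_{-2,4}: single k=6 term ⇒ +0.043813;  D = -0.034401+0.027132i
d^4_{-1,4}: single k=5 term ⇒ +0.005735;  D = -0.005623+0.001129i
d^4_{0,4}: single k=4 term ⇒ +0.000593;  D = -0.000572-0.000159i
d^4_{1,4}: single k=3 term ⇒ +0.000049;  D = -0.000036-0.000033i
d^4_{2,4}: single k=2 term ⇒ +0.000003;  D = -0.000001-0.000003i
d^4_{3,4}: single k=1 term ⇒ +0.000000;  D = +0.000000-0.000000i
d^4_{4,4}: single k=0 term ⇒ +0.000000;  D = +0.000000-0.000000i
Y_4^{m'}(θ=0.4421,φ=0.6329) and Σ D·Y over m':
  (+0.0352+0.9658i)·(-0.0122-0.0085i)  (-0.1062+0.2296i)·(-0.0285-0.0839i)  (-0.0344+0.0271i)·(+0.0868-0.2756i)  (-0.0056+0.0011i)·(+0.4010-0.2942i)  (-0.0006-0.0002i)·(+0.1958+0.0000i)  (-0.0000-0.0000i)·(-0.4010-0.2942i)  (-0.0000-0.0000i)·(+0.0868+0.2756i)  (+0.0000-0.0000i)·(+0.0285-0.0839i)  (+0.0000-0.0000i)·(-0.0122+0.0085i)
Y_4^4(R⁻¹ n̂) = +0.032532+0.004256i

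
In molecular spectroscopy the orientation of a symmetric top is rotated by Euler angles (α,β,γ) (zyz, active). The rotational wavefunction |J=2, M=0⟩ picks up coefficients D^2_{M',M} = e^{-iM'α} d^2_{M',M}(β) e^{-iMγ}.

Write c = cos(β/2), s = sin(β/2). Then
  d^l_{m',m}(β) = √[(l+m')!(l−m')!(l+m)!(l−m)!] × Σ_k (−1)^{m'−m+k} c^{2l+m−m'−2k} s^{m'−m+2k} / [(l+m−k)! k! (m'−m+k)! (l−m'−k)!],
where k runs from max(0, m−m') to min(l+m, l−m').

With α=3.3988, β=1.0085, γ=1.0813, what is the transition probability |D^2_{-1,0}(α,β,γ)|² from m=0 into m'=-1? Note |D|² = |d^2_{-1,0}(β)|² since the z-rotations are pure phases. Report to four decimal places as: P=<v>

D^2_{-1,0}(3.3988,1.0085,1.0813) = e^{-i·-1·3.3988}·d^2_{-1,0}(1.0085)·e^{-i·0·1.0813}. Compute d first:
c=cos(1.0085/2)=0.875537, s=sin(1.0085/2)=0.483151; N=√[1·6·2·2]=4.898979
k: max(0,(0)−(-1))=1 … min(2+(0),2−(-1))=2
  k=1: (−1)^0·4.8990/(2)·0.8755^3·0.4832^1 = +0.794295
  k=2: (−1)^1·4.8990/(2)·0.8755^1·0.4832^3 = -0.241879
d^2_{-1,0}(1.0085) = +0.794295 -0.241879 = +0.552416
|D^2_{-1,0}|² = |d^2_{-1,0}(β)|² = (+0.552416)² = 0.305164 (the z-rotation phases have unit modulus)

P=0.3052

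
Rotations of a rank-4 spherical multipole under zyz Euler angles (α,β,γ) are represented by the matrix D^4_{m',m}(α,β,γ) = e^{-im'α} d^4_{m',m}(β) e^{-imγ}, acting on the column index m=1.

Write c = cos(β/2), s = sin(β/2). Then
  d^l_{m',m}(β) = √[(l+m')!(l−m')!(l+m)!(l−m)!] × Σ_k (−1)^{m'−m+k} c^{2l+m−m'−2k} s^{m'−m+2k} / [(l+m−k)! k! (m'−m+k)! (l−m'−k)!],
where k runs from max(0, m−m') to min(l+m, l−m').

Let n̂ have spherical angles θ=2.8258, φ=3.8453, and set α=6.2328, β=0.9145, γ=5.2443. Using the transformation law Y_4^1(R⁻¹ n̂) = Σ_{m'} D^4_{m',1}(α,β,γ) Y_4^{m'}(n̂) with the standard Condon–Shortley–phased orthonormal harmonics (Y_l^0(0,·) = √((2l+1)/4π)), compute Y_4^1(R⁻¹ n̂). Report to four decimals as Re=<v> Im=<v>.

Re=0.1843 Im=0.1572

Need the full column D^4_{m',1} for m'=−4..4 at α=6.2328, β=0.9145, γ=5.2443.
cos(β/2)=0.897270, sin(β/2)=0.441482
d^4_{-4,1}: single k=5 term ⇒ +0.090663;  D = +0.060693+0.067351i
d^4_{-3,1}: k∈[4..5] ⇒ +0.325735 -0.047315 = +0.278420;  D = +0.175732+0.215954i
d^4_{-2,1}: k∈[3..5] ⇒ +0.707735 -0.257005 +0.012444 = +0.463173;  D = +0.273879+0.373524i
d^4_{-1,1}: k∈[2..5] ⇒ +1.017104 -0.738698 +0.089416 -0.001443 = +0.366379;  D = +0.201488+0.306001i
d^4_{0,1}: k∈[1..4] ⇒ +0.924464 -1.342832 +0.325089 -0.013117 = -0.106396;  D = -0.053962-0.091696i
d^4_{1,1}: k∈[0..3] ⇒ +0.420131 -1.525656 +0.738698 -0.059611 = -0.426438;  D = -0.197497-0.377947i
d^4_{2,1}: k∈[0..2] ⇒ -0.877024 +1.061602 -0.171337 = +0.013241;  D = +0.005534+0.012030i
d^4_{3,1}: k∈[0..1] ⇒ +0.807301 -0.325735 = +0.481566;  D = +0.178960+0.447078i
d^4_{4,1}: single k=0 term ⇒ -0.374498;  D = -0.121484-0.354246i
Y_4^{m'}(θ=2.8258,φ=3.8453) and Σ D·Y over m':
  (+0.0607+0.0674i)·(-0.0039-0.0013i)  (+0.1757+0.2160i)·(-0.0183-0.0306i)  (+0.2739+0.3735i)·(+0.0279-0.1695i)  (+0.2015+0.3060i)·(+0.3540-0.3005i)  (-0.0540-0.0917i)·(+0.4726+0.0000i)  (-0.1975-0.3779i)·(-0.3540-0.3005i)  (+0.0055+0.0120i)·(+0.0279+0.1695i)  (+0.1790+0.4471i)·(+0.0183-0.0306i)  (-0.1215-0.3542i)·(-0.0039+0.0013i)
Y_4^1(R⁻¹ n̂) = +0.184346+0.157171i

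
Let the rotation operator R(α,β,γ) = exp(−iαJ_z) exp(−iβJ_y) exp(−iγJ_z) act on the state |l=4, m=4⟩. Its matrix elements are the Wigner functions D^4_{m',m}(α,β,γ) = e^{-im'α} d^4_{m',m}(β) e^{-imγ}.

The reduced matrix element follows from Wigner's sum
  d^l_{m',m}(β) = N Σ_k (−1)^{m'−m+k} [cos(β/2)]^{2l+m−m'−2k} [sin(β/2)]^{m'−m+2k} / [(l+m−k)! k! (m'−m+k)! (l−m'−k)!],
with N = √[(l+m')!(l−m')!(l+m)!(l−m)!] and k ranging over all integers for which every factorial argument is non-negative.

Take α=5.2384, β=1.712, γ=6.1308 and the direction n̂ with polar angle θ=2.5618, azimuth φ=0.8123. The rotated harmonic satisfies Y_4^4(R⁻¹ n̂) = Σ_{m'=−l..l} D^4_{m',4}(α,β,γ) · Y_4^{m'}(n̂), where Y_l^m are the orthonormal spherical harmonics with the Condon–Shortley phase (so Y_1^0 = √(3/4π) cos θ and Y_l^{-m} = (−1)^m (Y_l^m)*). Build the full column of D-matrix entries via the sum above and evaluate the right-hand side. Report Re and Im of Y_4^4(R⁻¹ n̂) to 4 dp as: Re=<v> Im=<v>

Need the full column D^4_{m',4} for m'=−4..4 at α=5.2384, β=1.712, γ=6.1308.
cos(β/2)=0.655464, sin(β/2)=0.755227
d^4_{-4,4}: single k=8 term ⇒ +0.105832;  D = -0.096286+0.043927i
d^4_{-3,4}: single k=7 term ⇒ +0.259798;  D = -0.211929-0.150269i
d^4_{-2,4}: single k=6 term ⇒ +0.421833;  D = +0.038236-0.420096i
d^4_{-1,4}: single k=5 term ⇒ +0.517758;  D = +0.469486-0.218303i
d^4_{0,4}: single k=4 term ⇒ +0.502404;  D = +0.411926+0.287622i
d^4_{1,4}: single k=3 term ⇒ +0.390004;  D = -0.032539+0.388644i
d^4_{2,4}: single k=2 term ⇒ +0.239346;  D = -0.216295+0.102484i
d^4_{3,4}: single k=1 term ⇒ +0.111036;  D = -0.091497-0.062906i
d^4_{4,4}: single k=0 term ⇒ +0.034071;  D = +0.002597-0.033972i
Y_4^{m'}(θ=2.5618,φ=0.8123) and Σ D·Y over m':
  (-0.0963+0.0439i)·(-0.0396+0.0043i)  (-0.2119-0.1503i)·(+0.1312+0.1115i)  (+0.0382-0.4201i)·(-0.0211-0.3909i)  (+0.4695-0.2183i)·(-0.2832+0.2989i)  (+0.4119+0.2876i)·(-0.0902+0.0000i)  (-0.0325+0.3886i)·(+0.2832+0.2989i)  (-0.2163+0.1025i)·(-0.0211+0.3909i)  (-0.0915-0.0629i)·(-0.1312+0.1115i)  (+0.0026-0.0340i)·(-0.0396-0.0043i)
Y_4^4(R⁻¹ n̂) = -0.419422+0.137617i

Re=-0.4194 Im=0.1376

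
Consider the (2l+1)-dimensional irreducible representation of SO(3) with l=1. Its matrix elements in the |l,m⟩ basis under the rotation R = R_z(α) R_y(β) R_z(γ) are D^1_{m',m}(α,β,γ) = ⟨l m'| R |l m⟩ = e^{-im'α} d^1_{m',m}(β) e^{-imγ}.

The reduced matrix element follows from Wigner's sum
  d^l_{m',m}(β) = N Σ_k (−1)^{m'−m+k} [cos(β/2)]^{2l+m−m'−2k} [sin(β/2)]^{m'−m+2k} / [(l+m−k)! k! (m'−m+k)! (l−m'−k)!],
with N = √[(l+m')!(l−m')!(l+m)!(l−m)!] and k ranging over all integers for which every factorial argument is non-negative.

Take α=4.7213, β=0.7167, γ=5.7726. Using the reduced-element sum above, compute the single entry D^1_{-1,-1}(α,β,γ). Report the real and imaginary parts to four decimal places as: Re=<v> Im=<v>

D^1_{-1,-1}(4.7213,0.7167,5.7726) = e^{-i·-1·4.7213}·d^1_{-1,-1}(0.7167)·e^{-i·-1·5.7726}. Compute d first:
With c≡cos(β/2)=0.936477 and s≡sin(β/2)=0.350730, N=[1·2·1·2]^{1/2}=2.000000
k: max(0,(-1)−(-1))=0 … min(1+(-1),1−(-1))=0
  k=0: (−1)^0·2.0000/(2)·0.9365^2·0.3507^0 = +0.876989
d^1_{-1,-1}(0.7167) = +0.876989
Phases: e^{-i·(-1)·4.7213}=+0.008911-0.999960i, e^{-i·(-1)·5.7726}=+0.872459-0.488688i ⇒ D=-0.421739-0.768925i

Re=-0.4217 Im=-0.7689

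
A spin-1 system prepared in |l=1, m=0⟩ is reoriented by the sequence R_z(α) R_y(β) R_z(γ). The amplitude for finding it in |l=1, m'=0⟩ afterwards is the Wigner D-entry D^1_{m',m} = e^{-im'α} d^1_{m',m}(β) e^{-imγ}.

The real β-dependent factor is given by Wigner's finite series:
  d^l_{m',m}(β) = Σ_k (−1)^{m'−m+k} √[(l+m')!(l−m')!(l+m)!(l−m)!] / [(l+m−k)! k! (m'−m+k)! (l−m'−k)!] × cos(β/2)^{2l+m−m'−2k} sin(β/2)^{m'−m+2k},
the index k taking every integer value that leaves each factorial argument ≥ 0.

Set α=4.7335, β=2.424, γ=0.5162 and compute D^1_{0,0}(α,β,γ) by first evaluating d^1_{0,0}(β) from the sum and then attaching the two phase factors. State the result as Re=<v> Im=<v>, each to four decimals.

Re=-0.7534 Im=0.0000

First d^1_{0,0}(β=2.424), then the phase factors e^{-i(0)α} and e^{-i(0)γ}:
With c≡cos(β/2)=0.351147 and s≡sin(β/2)=0.936320, N=[1·1·1·1]^{1/2}=1.000000
The bounds max(0,m−m')=0 and min(l+m,l−m')=1 give 2 terms
  k=0: (−1)^0·1.0000/(1)·0.3511^2·0.9363^0 = +0.123305
  k=1: (−1)^1·1.0000/(1)·0.3511^0·0.9363^2 = -0.876695
d^1_{0,0}(2.424) = +0.123305 -0.876695 = -0.753391
D = (+1.000000+0.000000i)·(-0.753391)·(+1.000000+0.000000i) = -0.753391+0.000000i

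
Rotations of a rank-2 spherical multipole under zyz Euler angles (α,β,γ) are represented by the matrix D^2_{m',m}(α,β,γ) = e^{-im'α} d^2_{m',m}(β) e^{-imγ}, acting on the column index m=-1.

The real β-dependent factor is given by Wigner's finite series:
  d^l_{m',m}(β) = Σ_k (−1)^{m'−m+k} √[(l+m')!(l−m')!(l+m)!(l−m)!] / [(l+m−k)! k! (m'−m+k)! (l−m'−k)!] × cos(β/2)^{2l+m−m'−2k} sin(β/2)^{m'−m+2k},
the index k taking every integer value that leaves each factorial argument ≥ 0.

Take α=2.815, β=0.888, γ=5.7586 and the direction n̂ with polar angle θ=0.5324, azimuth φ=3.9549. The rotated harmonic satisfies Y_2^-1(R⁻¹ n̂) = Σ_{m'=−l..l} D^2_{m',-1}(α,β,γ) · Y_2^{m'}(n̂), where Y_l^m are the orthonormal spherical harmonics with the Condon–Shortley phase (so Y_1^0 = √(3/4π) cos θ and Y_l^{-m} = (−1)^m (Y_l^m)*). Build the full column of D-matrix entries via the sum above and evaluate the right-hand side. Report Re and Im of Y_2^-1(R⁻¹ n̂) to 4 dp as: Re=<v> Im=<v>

Re=-0.3795 Im=-0.0719

Need the full column D^2_{m',-1} for m'=−2..2 at α=2.815, β=0.888, γ=5.7586.
cos(β/2)=0.903041, sin(β/2)=0.429555
d^2_{-2,-1}: single k=1 term ⇒ +0.632661;  D = +0.242300-0.584423i
d^2_{-1,-1}: k∈[0..1] ⇒ +0.665012 -0.451412 = +0.213599;  D = -0.140783+0.160639i
d^2_{0,-1}: k∈[0..1] ⇒ -0.774848 +0.175323 = -0.599525;  D = -0.518908+0.300274i
d^2_{1,-1}: k∈[0..1] ⇒ +0.451412 -0.034047 = +0.417366;  D = -0.409212+0.082097i
d^2_{2,-1}: single k=0 term ⇒ -0.143151;  D = -0.141969-0.018358i
Y_2^{m'}(θ=0.5324,φ=3.9549) and Σ D·Y over m':
  (+0.2423-0.5844i)·(-0.0056-0.0994i)  (-0.1408+0.1606i)·(-0.2322+0.2455i)  (-0.5189+0.3003i)·(+0.3870+0.0000i)  (-0.4092+0.0821i)·(+0.2322+0.2455i)  (-0.1420-0.0184i)·(-0.0056+0.0994i)
Y_2^-1(R⁻¹ n̂) = -0.379525-0.071884i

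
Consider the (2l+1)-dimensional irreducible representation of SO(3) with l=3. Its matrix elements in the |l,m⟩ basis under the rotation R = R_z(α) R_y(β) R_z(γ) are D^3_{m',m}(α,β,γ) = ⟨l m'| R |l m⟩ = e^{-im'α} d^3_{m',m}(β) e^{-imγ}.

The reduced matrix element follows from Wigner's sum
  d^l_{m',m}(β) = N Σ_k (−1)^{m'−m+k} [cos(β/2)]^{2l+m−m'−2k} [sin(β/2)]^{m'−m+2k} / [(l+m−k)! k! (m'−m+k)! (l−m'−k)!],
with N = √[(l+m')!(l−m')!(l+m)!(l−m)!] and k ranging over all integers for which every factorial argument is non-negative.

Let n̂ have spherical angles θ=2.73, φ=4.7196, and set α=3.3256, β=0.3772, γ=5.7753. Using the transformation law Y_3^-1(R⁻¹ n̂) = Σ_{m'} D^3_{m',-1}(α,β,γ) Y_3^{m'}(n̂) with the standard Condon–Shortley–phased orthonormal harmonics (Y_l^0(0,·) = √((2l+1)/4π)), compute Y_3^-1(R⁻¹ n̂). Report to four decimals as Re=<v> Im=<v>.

Re=0.1252 Im=-0.4211

Need the full column D^3_{m',-1} for m'=−3..3 at α=3.3256, β=0.3772, γ=5.7753.
cos(β/2)=0.982268, sin(β/2)=0.187484
d^3_{-3,-1}: single k=2 term ⇒ +0.126734;  D = -0.126611-0.005592i
d^3_{-2,-1}: k∈[1..2] ⇒ +0.542142 -0.039501 = +0.502641;  D = +0.497732-0.070076i
d^3_{-1,-1}: k∈[0..2] ⇒ +0.898213 -0.261781 +0.007153 = +0.643585;  D = -0.610124+0.204818i
d^3_{0,-1}: k∈[0..2] ⇒ -0.593887 +0.064907 -0.000788 = -0.529768;  D = -0.462898+0.257642i
d^3_{1,-1}: k∈[0..2] ⇒ +0.196335 -0.009537 +0.000043 = +0.186842;  D = -0.143876+0.119204i
d^3_{2,-1}: k∈[0..1] ⇒ -0.039501 +0.000720 = -0.038782;  D = -0.024832+0.029789i
d^3_{3,-1}: single k=0 term ⇒ +0.004617;  D = -0.002258+0.004027i
Y_3^{m'}(θ=2.73,φ=4.7196) and Σ D·Y over m':
  (-0.1266-0.0056i)·(-0.0006-0.0267i)  (+0.4977-0.0701i)·(+0.1499-0.0022i)  (-0.6101+0.2048i)·(+0.0030+0.4137i)  (-0.4629+0.2576i)·(-0.4103+0.0000i)  (-0.1439+0.1192i)·(-0.0030+0.4137i)  (-0.0248+0.0298i)·(+0.1499+0.0022i)  (-0.0023+0.0040i)·(+0.0006-0.0267i)
Y_3^-1(R⁻¹ n̂) = +0.125199-0.421107i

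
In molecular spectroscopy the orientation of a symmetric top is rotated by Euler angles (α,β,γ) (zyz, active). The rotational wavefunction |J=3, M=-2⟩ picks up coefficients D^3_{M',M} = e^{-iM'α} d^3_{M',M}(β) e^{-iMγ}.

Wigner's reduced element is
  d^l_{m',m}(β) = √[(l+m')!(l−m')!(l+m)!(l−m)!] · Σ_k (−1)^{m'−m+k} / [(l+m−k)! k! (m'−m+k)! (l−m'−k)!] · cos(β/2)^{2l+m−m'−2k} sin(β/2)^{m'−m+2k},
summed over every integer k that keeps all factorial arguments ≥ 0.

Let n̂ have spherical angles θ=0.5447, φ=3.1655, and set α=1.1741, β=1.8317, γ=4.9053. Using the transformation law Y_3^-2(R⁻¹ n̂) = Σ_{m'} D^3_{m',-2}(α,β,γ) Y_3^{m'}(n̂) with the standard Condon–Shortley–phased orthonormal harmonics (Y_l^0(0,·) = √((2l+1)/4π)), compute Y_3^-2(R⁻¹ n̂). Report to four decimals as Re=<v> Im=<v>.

Need the full column D^3_{m',-2} for m'=−3..3 at α=1.1741, β=1.8317, γ=4.9053.
cos(β/2)=0.609117, sin(β/2)=0.793081
d^3_{-3,-2}: single k=1 term ⇒ +0.162890;  D = +0.117334+0.112987i
d^3_{-2,-2}: k∈[0..1] ⇒ +0.051074 -0.432919 = -0.381845;  D = -0.350566+0.151356i
d^3_{-1,-2}: k∈[0..1] ⇒ -0.210291 +0.712990 = +0.502700;  D = -0.005466-0.502670i
d^3_{0,-2}: k∈[0..1] ⇒ +0.474239 -0.803954 = -0.329715;  D = +0.305477+0.124078i
d^3_{1,-2}: k∈[0..1] ⇒ -0.712990 +0.604348 = -0.108642;  D = +0.076600-0.077042i
d^3_{2,-2}: k∈[0..1] ⇒ +0.733906 -0.248831 = +0.485075;  D = +0.185129+0.448358i
d^3_{3,-2}: single k=0 term ⇒ -0.468126;  D = -0.468120-0.002394i
Y_3^{m'}(θ=0.5447,φ=3.1655) and Σ D·Y over m':
  (+0.1173+0.1130i)·(-0.0579+0.0042i)  (-0.3506+0.1514i)·(+0.2344-0.0112i)  (-0.0055-0.5027i)·(-0.4449+0.0106i)  (+0.3055+0.1241i)·(+0.2099+0.0000i)  (+0.0766-0.0770i)·(+0.4449+0.0106i)  (+0.1851+0.4484i)·(+0.2344+0.0112i)  (-0.4681-0.0024i)·(+0.0579+0.0042i)
Y_3^-2(R⁻¹ n̂) = +0.030321+0.354613i

Re=0.0303 Im=0.3546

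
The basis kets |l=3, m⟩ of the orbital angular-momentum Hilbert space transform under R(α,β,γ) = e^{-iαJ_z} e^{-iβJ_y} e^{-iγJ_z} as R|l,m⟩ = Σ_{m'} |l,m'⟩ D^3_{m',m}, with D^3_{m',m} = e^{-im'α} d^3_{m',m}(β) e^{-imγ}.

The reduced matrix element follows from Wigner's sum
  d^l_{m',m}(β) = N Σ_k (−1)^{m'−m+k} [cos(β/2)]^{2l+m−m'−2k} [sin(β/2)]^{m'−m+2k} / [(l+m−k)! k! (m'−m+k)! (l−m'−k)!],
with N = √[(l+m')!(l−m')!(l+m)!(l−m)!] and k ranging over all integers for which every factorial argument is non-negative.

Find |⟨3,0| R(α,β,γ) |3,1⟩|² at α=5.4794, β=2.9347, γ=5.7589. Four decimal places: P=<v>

P=0.1136

D^3_{0,1}(5.4794,2.9347,5.7589) = e^{-i·0·5.4794}·d^3_{0,1}(2.9347)·e^{-i·1·5.7589}. Compute d first:
c=cos(2.9347/2)=0.103262, s=sin(2.9347/2)=0.994654; N=√[6·6·24·2]=41.569219
k: max(0,(1)−(0))=1 … min(3+(1),3−(0))=3
  k=1: (−1)^0·41.5692/(12)·0.1033^5·0.9947^1 = +0.000040
  k=2: (−1)^1·41.5692/(4)·0.1033^3·0.9947^3 = -0.011260
  k=3: (−1)^2·41.5692/(12)·0.1033^1·0.9947^5 = +0.348250
d^3_{0,1}(2.9347) = +0.000040 -0.011260 +0.348250 = +0.337030
|D^3_{0,1}|² = |d^3_{0,1}(β)|² = (+0.337030)² = 0.113590 (the z-rotation phases have unit modulus)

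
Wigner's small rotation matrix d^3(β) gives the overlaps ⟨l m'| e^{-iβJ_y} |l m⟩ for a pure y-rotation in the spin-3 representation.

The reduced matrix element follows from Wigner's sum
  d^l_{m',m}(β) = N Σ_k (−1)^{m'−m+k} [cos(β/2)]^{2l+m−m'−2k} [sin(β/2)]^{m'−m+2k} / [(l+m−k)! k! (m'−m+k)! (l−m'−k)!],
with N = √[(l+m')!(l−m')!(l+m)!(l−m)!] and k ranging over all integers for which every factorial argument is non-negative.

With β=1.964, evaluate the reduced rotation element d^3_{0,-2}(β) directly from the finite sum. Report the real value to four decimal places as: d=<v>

d^3_{0,-2}(β=1.964) via Wigner's sum:
With c≡cos(β/2)=0.555360 and s≡sin(β/2)=0.831610, N=[6·6·1·120]^{1/2}=65.726707
k: max(0,(-2)−(0))=0 … min(3+(-2),3−(0))=1
  k=0: (−1)^2·65.7267/(12)·0.5554^4·0.8316^2 = +0.360329
  k=1: (−1)^3·65.7267/(12)·0.5554^2·0.8316^4 = -0.807958
d^3_{0,-2}(1.964) = +0.360329 -0.807958 = -0.447629

d=-0.4476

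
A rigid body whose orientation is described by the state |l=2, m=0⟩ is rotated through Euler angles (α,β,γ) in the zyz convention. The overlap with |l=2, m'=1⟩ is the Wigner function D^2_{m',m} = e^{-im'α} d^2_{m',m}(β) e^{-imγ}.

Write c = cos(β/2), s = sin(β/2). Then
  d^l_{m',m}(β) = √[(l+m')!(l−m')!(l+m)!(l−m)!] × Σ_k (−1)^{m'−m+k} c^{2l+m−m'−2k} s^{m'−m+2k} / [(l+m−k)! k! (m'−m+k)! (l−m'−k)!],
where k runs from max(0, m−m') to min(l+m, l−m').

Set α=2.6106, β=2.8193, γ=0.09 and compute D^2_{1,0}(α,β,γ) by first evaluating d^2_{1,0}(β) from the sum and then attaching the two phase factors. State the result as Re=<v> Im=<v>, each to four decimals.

Re=-0.3173 Im=-0.1863

D^2_{1,0}(2.6106,2.8193,0.09) = e^{-i·1·2.6106}·d^2_{1,0}(2.8193)·e^{-i·0·0.09}. Compute d first:
c=cos(2.8193/2)=0.160450, s=sin(2.8193/2)=0.987044; N=√[6·1·2·2]=4.898979
The bounds max(0,m−m')=0 and min(l+m,l−m')=1 give 2 terms
  k=0: (−1)^1·4.8990/(2)·0.1604^3·0.9870^1 = -0.009987
  k=1: (−1)^2·4.8990/(2)·0.1604^1·0.9870^3 = +0.377941
d^2_{1,0}(2.8193) = -0.009987 +0.377941 = +0.367954
Attach z-rotation phases: D = e^{-i(1)(2.6106)}·(+0.367954)·e^{-i(0)(0.09)} = -0.317289-0.186328i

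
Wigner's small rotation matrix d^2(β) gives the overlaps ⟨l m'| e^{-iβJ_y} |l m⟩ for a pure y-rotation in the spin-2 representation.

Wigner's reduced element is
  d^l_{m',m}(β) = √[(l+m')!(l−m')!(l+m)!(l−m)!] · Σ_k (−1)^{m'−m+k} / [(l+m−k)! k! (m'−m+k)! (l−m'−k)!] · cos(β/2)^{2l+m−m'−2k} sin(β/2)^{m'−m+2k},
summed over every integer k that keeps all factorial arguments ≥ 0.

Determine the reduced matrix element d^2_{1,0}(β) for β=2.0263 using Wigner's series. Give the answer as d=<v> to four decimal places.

d=0.4838

d^2_{1,0}(β=2.0263) via Wigner's sum:
c=cos(2.0263/2)=0.529191, s=sin(2.0263/2)=0.848503; N=√[6·1·2·2]=4.898979
k: max(0,(0)−(1))=0 … min(2+(0),2−(1))=1
  k=0: (−1)^1·4.8990/(2)·0.5292^3·0.8485^1 = -0.308010
  k=1: (−1)^2·4.8990/(2)·0.5292^1·0.8485^3 = +0.791859
d^2_{1,0}(2.0263) = -0.308010 +0.791859 = +0.483849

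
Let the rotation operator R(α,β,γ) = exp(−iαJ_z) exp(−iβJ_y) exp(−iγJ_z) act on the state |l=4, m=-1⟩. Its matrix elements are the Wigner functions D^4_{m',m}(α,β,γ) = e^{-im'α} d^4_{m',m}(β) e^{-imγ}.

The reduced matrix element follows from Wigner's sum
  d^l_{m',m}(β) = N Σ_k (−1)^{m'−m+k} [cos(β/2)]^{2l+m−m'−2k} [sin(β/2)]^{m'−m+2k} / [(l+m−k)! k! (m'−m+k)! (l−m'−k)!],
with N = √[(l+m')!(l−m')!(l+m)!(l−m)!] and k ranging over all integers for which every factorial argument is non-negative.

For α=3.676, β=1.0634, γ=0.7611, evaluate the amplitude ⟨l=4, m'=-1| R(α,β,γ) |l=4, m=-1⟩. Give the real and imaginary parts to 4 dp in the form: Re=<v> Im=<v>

Re=0.0839 Im=0.2970

D^4_{-1,-1}(3.676,1.0634,0.7611) = e^{-i·-1·3.676}·d^4_{-1,-1}(1.0634)·e^{-i·-1·0.7611}. Compute d first:
Half-angle: c=0.861946, s=0.506999. N=√(6·120·6·120)=720.000000
The bounds max(0,m−m')=0 and min(l+m,l−m')=3 give 4 terms
  k=0: (−1)^0·720.0000/(720)·0.8619^8·0.5070^0 = +0.304679
  k=1: (−1)^1·720.0000/(48)·0.8619^6·0.5070^2 = -1.581203
  k=2: (−1)^2·720.0000/(24)·0.8619^4·0.5070^4 = +1.094138
  k=3: (−1)^3·720.0000/(72)·0.8619^2·0.5070^6 = -0.126184
d^4_{-1,-1}(1.0634) = +0.304679 -1.581203 +1.094138 -0.126184 = -0.308571
Phases: e^{-i·(-1)·3.676}=-0.860571-0.509331i, e^{-i·(-1)·0.7611}=+0.724078+0.689718i ⇒ D=+0.083877+0.296952i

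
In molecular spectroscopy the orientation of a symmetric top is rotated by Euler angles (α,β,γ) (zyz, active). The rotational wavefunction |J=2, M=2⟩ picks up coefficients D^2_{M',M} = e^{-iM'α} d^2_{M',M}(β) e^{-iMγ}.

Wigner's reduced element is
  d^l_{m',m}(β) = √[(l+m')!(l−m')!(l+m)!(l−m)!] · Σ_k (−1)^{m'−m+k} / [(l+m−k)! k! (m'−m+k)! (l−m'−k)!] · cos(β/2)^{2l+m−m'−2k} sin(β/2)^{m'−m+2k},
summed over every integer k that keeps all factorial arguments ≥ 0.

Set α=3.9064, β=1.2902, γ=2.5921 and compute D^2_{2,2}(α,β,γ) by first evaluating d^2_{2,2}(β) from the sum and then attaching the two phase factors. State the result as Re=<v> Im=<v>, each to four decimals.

First d^2_{2,2}(β=1.2902), then the phase factors e^{-i(2)α} and e^{-i(2)γ}:
With c≡cos(β/2)=0.799040 and s≡sin(β/2)=0.601278, N=[24·1·24·1]^{1/2}=24.000000
The bounds max(0,m−m')=0 and min(l+m,l−m')=0 give 1 term
  k=0: (−1)^0·24.0000/(24)·0.7990^4·0.6013^0 = +0.407637
d^2_{2,2}(1.2902) = +0.407637
Phases: e^{-i·(2)·3.9064}=+0.041170-0.999152i, e^{-i·(2)·2.5921}=+0.454500+0.890747i ⇒ D=+0.370421-0.170165i

Re=0.3704 Im=-0.1702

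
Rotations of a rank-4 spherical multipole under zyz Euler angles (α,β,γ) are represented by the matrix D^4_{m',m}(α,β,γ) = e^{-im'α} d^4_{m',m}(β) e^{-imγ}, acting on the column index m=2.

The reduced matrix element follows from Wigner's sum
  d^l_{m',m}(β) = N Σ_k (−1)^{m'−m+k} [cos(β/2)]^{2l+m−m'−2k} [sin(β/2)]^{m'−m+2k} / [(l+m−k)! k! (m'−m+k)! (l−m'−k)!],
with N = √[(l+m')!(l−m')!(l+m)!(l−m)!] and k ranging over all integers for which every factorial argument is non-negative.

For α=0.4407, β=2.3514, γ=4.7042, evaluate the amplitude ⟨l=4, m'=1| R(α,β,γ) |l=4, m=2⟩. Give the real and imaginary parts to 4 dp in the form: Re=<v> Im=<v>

Split into d^4_{1,2}(β=2.3514) × two z-phases.
With c≡cos(β/2)=0.384897 and s≡sin(β/2)=0.922959, N=[120·6·720·2]^{1/2}=1018.233765
k: max(0,(2)−(1))=1 … min(4+(2),4−(1))=3
  k=1: (−1)^0·1018.2338/(240)·0.3849^7·0.9230^1 = +0.004900
  k=2: (−1)^1·1018.2338/(48)·0.3849^5·0.9230^3 = -0.140889
  k=3: (−1)^2·1018.2338/(72)·0.3849^3·0.9230^5 = +0.540085
d^4_{1,2}(2.3514) = +0.004900 -0.140889 +0.540085 = +0.404096
Attach z-rotation phases: D = e^{-i(1)(0.4407)}·(+0.404096)·e^{-i(2)(4.7042)} = -0.368260+0.166368i

Re=-0.3683 Im=0.1664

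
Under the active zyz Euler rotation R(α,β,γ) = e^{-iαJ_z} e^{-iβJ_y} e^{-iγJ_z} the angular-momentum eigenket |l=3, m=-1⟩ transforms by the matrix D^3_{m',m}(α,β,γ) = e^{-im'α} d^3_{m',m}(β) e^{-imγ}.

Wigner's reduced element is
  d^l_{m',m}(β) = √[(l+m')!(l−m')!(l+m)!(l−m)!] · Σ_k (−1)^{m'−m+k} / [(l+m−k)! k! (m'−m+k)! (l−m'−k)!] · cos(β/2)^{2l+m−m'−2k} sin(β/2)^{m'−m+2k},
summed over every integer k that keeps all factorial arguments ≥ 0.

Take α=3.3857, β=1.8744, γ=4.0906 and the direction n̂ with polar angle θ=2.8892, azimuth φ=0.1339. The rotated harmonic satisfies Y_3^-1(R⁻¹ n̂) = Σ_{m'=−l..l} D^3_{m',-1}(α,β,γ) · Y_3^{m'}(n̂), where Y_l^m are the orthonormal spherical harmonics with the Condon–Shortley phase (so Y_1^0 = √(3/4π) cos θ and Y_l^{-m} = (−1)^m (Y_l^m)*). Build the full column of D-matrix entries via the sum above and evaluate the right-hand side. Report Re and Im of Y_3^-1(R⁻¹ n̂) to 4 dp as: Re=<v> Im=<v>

Need the full column D^3_{m',-1} for m'=−3..3 at α=3.3857, β=1.8744, γ=4.0906.
cos(β/2)=0.592047, sin(β/2)=0.805904
d^3_{-3,-1}: single k=2 term ⇒ +0.309055;  D = -0.034091+0.307169i
d^3_{-2,-1}: k∈[1..2] ⇒ +0.185380 -0.686985 = -0.501605;  D = +0.066802+0.497137i
d^3_{-1,-1}: k∈[0..2] ⇒ +0.043066 -0.638382 +0.887147 = +0.291832;  D = +0.107618+0.271264i
d^3_{0,-1}: k∈[0..2] ⇒ -0.203074 +1.128832 -0.697207 = +0.228551;  D = -0.133129-0.185775i
d^3_{1,-1}: k∈[0..2] ⇒ +0.478786 -1.182863 +0.273967 = -0.430109;  D = -0.327604-0.278693i
d^3_{2,-1}: k∈[0..1] ⇒ -0.686985 +0.636460 = -0.050525;  D = +0.045255+0.022466i
d^3_{3,-1}: single k=0 term ⇒ +0.572651;  D = +0.559260+0.123116i
Y_3^{m'}(θ=2.8892,φ=0.1339) and Σ D·Y over m':
  (-0.0341+0.3072i)·(+0.0060-0.0025i)  (+0.0668+0.4971i)·(-0.0595+0.0163i)  (+0.1076+0.2713i)·(+0.2950-0.0397i)  (-0.1331-0.1858i)·(-0.6100+0.0000i)  (-0.3276-0.2787i)·(-0.2950-0.0397i)  (+0.0453+0.0225i)·(-0.0595-0.0163i)  (+0.5593+0.1231i)·(-0.0060-0.0025i)
Y_3^-1(R⁻¹ n̂) = +0.192429+0.253499i

Re=0.1924 Im=0.2535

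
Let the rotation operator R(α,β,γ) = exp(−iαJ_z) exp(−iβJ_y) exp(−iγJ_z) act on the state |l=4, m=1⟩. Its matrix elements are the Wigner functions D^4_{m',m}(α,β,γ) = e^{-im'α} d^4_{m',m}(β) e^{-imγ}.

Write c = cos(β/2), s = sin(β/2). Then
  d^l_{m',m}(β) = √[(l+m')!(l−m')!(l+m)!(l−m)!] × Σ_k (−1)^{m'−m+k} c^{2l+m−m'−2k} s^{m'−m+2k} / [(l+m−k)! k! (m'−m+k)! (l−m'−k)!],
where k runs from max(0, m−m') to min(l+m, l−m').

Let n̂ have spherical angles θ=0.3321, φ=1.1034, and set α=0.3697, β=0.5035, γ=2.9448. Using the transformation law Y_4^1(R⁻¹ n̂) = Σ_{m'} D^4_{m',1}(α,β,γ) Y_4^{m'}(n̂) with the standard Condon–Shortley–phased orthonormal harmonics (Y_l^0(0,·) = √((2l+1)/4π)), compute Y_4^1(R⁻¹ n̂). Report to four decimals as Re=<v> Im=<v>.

Re=-0.4096 Im=0.2417

Need the full column D^4_{m',1} for m'=−4..4 at α=0.3697, β=0.5035, γ=2.9448.
cos(β/2)=0.968478, sin(β/2)=0.249099
d^4_{-4,1}: single k=5 term ⇒ +0.006520;  D = +0.000682-0.006484i
d^4_{-3,1}: k∈[4..5] ⇒ +0.044809 -0.001779 = +0.043031;  D = -0.011266-0.041530i
d^4_{-2,1}: k∈[3..5] ⇒ +0.186243 -0.018481 +0.000245 = +0.168006;  D = -0.099604-0.135297i
d^4_{-1,1}: k∈[2..5] ⇒ +0.512015 -0.101618 +0.003361 -0.000015 = +0.413744;  D = -0.349113-0.222047i
d^4_{0,1}: k∈[1..4] ⇒ +0.890257 -0.353372 +0.023377 -0.000258 = +0.560005;  D = -0.549196-0.109495i
d^4_{1,1}: k∈[0..3] ⇒ +0.773959 -0.768023 +0.101618 -0.002241 = +0.105313;  D = -0.103742+0.018119i
d^4_{2,1}: k∈[0..2] ⇒ -0.844572 +0.279365 -0.012321 = -0.577528;  D = +0.494575-0.298219i
d^4_{3,1}: k∈[0..1] ⇒ +0.406400 -0.044809 = +0.361590;  D = -0.221265+0.285988i
d^4_{4,1}: single k=0 term ⇒ -0.098551;  D = +0.028066-0.094470i
Y_4^{m'}(θ=0.3321,φ=1.1034) and Σ D·Y over m':
  (+0.0007-0.0065i)·(-0.0015+0.0048i)  (-0.0113-0.0415i)·(-0.0404+0.0069i)  (-0.0996-0.1353i)·(-0.1110-0.1503i)  (-0.3491-0.2220i)·(+0.2139-0.4238i)  (-0.5492-0.1095i)·(+0.4383+0.0000i)  (-0.1037+0.0181i)·(-0.2139-0.4238i)  (+0.4946-0.2982i)·(-0.1110+0.1503i)  (-0.2213+0.2860i)·(+0.0404+0.0069i)  (+0.0281-0.0945i)·(-0.0015-0.0048i)
Y_4^1(R⁻¹ n̂) = -0.409638+0.241684i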